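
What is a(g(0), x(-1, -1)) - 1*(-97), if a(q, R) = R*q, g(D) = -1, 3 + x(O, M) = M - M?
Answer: 100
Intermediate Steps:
x(O, M) = -3 (x(O, M) = -3 + (M - M) = -3 + 0 = -3)
a(g(0), x(-1, -1)) - 1*(-97) = -3*(-1) - 1*(-97) = 3 + 97 = 100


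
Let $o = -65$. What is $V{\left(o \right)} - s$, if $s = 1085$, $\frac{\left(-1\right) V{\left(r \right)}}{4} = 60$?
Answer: $-1325$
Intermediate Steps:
$V{\left(r \right)} = -240$ ($V{\left(r \right)} = \left(-4\right) 60 = -240$)
$V{\left(o \right)} - s = -240 - 1085 = -1325$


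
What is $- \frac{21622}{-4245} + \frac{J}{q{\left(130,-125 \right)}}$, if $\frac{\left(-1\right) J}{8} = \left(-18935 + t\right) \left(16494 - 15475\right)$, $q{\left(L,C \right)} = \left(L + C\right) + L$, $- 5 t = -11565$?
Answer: $\frac{7669482910}{7641} \approx 1.0037 \cdot 10^{6}$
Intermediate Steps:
$t = 2313$ ($t = \left(- \frac{1}{5}\right) \left(-11565\right) = 2313$)
$q{\left(L,C \right)} = C + 2 L$ ($q{\left(L,C \right)} = \left(C + L\right) + L = C + 2 L$)
$J = 135502544$ ($J = - 8 \left(-18935 + 2313\right) \left(16494 - 15475\right) = - 8 \left(\left(-16622\right) 1019\right) = \left(-8\right) \left(-16937818\right) = 135502544$)
$- \frac{21622}{-4245} + \frac{J}{q{\left(130,-125 \right)}} = - \frac{21622}{-4245} + \frac{135502544}{-125 + 2 \cdot 130} = \left(-21622\right) \left(- \frac{1}{4245}\right) + \frac{135502544}{-125 + 260} = \frac{21622}{4245} + \frac{135502544}{135} = \frac{7669482910}{7641}$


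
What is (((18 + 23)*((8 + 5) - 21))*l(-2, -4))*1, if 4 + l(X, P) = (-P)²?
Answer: -3936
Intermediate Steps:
l(X, P) = -4 + P² (l(X, P) = -4 + (-P)² = -4 + P²)
(((18 + 23)*((8 + 5) - 21))*l(-2, -4))*1 = (((18 + 23)*((8 + 5) - 21))*(-4 + (-4)²))*1 = ((41*(13 - 21))*(-4 + 16))*1 = ((41*(-8))*12)*1 = -328*12*1 = -3936*1 = -3936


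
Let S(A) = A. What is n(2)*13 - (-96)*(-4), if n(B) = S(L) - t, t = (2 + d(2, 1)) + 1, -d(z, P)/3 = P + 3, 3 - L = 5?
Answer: -293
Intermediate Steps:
L = -2 (L = 3 - 1*5 = 3 - 5 = -2)
d(z, P) = -9 - 3*P (d(z, P) = -3*(P + 3) = -3*(3 + P) = -9 - 3*P)
t = -9 (t = (2 + (-9 - 3*1)) + 1 = (2 + (-9 - 3)) + 1 = (2 - 12) + 1 = -10 + 1 = -9)
n(B) = 7 (n(B) = -2 - 1*(-9) = -2 + 9 = 7)
n(2)*13 - (-96)*(-4) = 7*13 - (-96)*(-4) = 91 - 1*384 = 91 - 384 = -293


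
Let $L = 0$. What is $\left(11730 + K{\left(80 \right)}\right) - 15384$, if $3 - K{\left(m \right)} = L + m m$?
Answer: $-10051$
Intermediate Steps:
$K{\left(m \right)} = 3 - m^{2}$ ($K{\left(m \right)} = 3 - \left(0 + m m\right) = 3 - \left(0 + m^{2}\right) = 3 - m^{2}$)
$\left(11730 + K{\left(80 \right)}\right) - 15384 = \left(11730 + \left(3 - 80^{2}\right)\right) - 15384 = \left(11730 + \left(3 - 6400\right)\right) - 15384 = \left(11730 - 6397\right) - 15384 = 5333 - 15384 = -10051$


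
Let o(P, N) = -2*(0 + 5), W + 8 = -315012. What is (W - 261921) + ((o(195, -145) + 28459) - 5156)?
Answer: -553648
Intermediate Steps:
W = -315020 (W = -8 - 315012 = -315020)
o(P, N) = -10 (o(P, N) = -2*5 = -10)
(W - 261921) + ((o(195, -145) + 28459) - 5156) = (-315020 - 261921) + ((-10 + 28459) - 5156) = -576941 + (28449 - 5156) = -576941 + 23293 = -553648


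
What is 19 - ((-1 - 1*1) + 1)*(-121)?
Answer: -102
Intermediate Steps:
19 - ((-1 - 1*1) + 1)*(-121) = 19 - ((-1 - 1) + 1)*(-121) = 19 - (-2 + 1)*(-121) = 19 - (-1)*(-121) = 19 - 1*121 = 19 - 121 = -102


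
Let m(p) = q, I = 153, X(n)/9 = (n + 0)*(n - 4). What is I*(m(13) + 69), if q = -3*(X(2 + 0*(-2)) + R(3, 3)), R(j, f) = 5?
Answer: 24786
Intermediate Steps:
X(n) = 9*n*(-4 + n) (X(n) = 9*((n + 0)*(n - 4)) = 9*(n*(-4 + n)) = 9*n*(-4 + n))
q = 93 (q = -3*(9*(2 + 0*(-2))*(-4 + (2 + 0*(-2))) + 5) = -3*(9*(2 + 0)*(-4 + (2 + 0)) + 5) = -3*(9*2*(-4 + 2) + 5) = -3*(9*2*(-2) + 5) = -3*(-36 + 5) = -3*(-31) = 93)
m(p) = 93
I*(m(13) + 69) = 153*(93 + 69) = 153*162 = 24786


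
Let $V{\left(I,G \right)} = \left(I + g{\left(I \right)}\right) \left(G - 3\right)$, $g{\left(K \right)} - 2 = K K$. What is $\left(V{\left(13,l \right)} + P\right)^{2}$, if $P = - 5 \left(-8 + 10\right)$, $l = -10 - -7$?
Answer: $1240996$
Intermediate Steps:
$l = -3$ ($l = -10 + 7 = -3$)
$g{\left(K \right)} = 2 + K^{2}$ ($g{\left(K \right)} = 2 + K K = 2 + K^{2}$)
$V{\left(I,G \right)} = \left(-3 + G\right) \left(2 + I + I^{2}\right)$ ($V{\left(I,G \right)} = \left(I + \left(2 + I^{2}\right)\right) \left(G - 3\right) = \left(2 + I + I^{2}\right) \left(-3 + G\right) = \left(-3 + G\right) \left(2 + I + I^{2}\right)$)
$P = -10$ ($P = \left(-5\right) 2 = -10$)
$\left(V{\left(13,l \right)} + P\right)^{2} = \left(\left(-6 - 39 - 3 \cdot 13^{2} - 39 - 3 \left(2 + 13^{2}\right)\right) - 10\right)^{2} = \left(\left(-6 - 39 - 507 - 39 - 3 \left(2 + 169\right)\right) - 10\right)^{2} = \left(\left(-6 - 39 - 507 - 39 - 513\right) - 10\right)^{2} = \left(-1104 - 10\right)^{2} = \left(-1114\right)^{2} = 1240996$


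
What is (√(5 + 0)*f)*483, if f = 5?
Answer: 2415*√5 ≈ 5400.1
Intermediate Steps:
(√(5 + 0)*f)*483 = (√(5 + 0)*5)*483 = (√5*5)*483 = (5*√5)*483 = 2415*√5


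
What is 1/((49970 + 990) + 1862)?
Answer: 1/52822 ≈ 1.8932e-5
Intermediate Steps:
1/((49970 + 990) + 1862) = 1/(50960 + 1862) = 1/52822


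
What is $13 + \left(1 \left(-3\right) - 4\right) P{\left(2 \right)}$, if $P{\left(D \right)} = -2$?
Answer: $27$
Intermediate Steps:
$13 + \left(1 \left(-3\right) - 4\right) P{\left(2 \right)} = 13 + \left(1 \left(-3\right) - 4\right) \left(-2\right) = 13 + \left(-3 - 4\right) \left(-2\right) = 13 - -14 = 13 + 14 = 27$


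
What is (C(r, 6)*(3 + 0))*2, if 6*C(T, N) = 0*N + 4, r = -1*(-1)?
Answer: 4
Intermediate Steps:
r = 1
C(T, N) = 2/3 (C(T, N) = (0*N + 4)/6 = (0 + 4)/6 = (1/6)*4 = 2/3)
(C(r, 6)*(3 + 0))*2 = (2*(3 + 0)/3)*2 = ((2/3)*3)*2 = 2*2 = 4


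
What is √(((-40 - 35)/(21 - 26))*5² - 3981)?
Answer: I*√3606 ≈ 60.05*I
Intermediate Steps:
√(((-40 - 35)/(21 - 26))*5² - 3981) = √(-75/(-5)*25 - 3981) = √(-75*(-⅕)*25 - 3981) = √(15*25 - 3981) = √(375 - 3981) = √(-3606) = I*√3606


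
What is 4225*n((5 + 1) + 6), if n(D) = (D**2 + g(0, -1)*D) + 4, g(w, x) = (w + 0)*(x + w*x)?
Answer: 625300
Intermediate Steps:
g(w, x) = w*(x + w*x)
n(D) = 4 + D**2 (n(D) = (D**2 + (0*(-1)*(1 + 0))*D) + 4 = (D**2 + (0*(-1)*1)*D) + 4 = (D**2 + 0*D) + 4 = (D**2 + 0) + 4 = D**2 + 4 = 4 + D**2)
4225*n((5 + 1) + 6) = 4225*(4 + ((5 + 1) + 6)**2) = 4225*(4 + (6 + 6)**2) = 4225*(4 + 12**2) = 4225*(4 + 144) = 4225*148 = 625300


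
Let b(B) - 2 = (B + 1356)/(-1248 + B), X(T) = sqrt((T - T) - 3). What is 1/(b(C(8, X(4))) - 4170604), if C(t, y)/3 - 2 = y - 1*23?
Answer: -66372366124/276812788360490719 + 217*I*sqrt(3)/830438365081472157 ≈ -2.3977e-7 + 4.526e-16*I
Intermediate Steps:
X(T) = I*sqrt(3) (X(T) = sqrt(0 - 3) = sqrt(-3) = I*sqrt(3))
C(t, y) = -63 + 3*y (C(t, y) = 6 + 3*(y - 1*23) = 6 + 3*(y - 23) = 6 + 3*(-23 + y) = 6 + (-69 + 3*y) = -63 + 3*y)
b(B) = 2 + (1356 + B)/(-1248 + B) (b(B) = 2 + (B + 1356)/(-1248 + B) = 2 + (1356 + B)/(-1248 + B))
1/(b(C(8, X(4))) - 4170604) = 1/(3*(-380 + (-63 + 3*(I*sqrt(3))))/(-1248 + (-63 + 3*(I*sqrt(3)))) - 4170604) = 1/(3*(-380 + (-63 + 3*I*sqrt(3)))/(-1248 + (-63 + 3*I*sqrt(3))) - 4170604) = 1/(3*(-443 + 3*I*sqrt(3))/(-1311 + 3*I*sqrt(3)) - 4170604) = 1/(-4170604 + 3*(-443 + 3*I*sqrt(3))/(-1311 + 3*I*sqrt(3)))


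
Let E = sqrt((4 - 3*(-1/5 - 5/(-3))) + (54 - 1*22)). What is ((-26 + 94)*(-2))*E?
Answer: -136*sqrt(790)/5 ≈ -764.51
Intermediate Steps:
E = sqrt(790)/5 (E = sqrt((4 - 3*(-1*1/5 - 5*(-1/3))) + (54 - 22)) = sqrt((4 - 3*(-1/5 + 5/3)) + 32) = sqrt((4 - 3*22/15) + 32) = sqrt((4 - 22/5) + 32) = sqrt(-2/5 + 32) = sqrt(158/5) = sqrt(790)/5 ≈ 5.6214)
((-26 + 94)*(-2))*E = ((-26 + 94)*(-2))*(sqrt(790)/5) = (68*(-2))*(sqrt(790)/5) = -136*sqrt(790)/5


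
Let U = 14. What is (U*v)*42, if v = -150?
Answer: -88200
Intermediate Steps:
(U*v)*42 = (14*(-150))*42 = -2100*42 = -88200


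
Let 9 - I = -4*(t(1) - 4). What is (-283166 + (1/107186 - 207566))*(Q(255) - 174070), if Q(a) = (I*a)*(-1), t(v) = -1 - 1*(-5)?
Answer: 9276728480631115/107186 ≈ 8.6548e+10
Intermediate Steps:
t(v) = 4 (t(v) = -1 + 5 = 4)
I = 9 (I = 9 - (-4)*(4 - 4) = 9 - (-4)*0 = 9 - 1*0 = 9 + 0 = 9)
Q(a) = -9*a (Q(a) = (9*a)*(-1) = -9*a)
(-283166 + (1/107186 - 207566))*(Q(255) - 174070) = (-283166 + (1/107186 - 207566))*(-9*255 - 174070) = (-283166 + (1/107186 - 207566))*(-2295 - 174070) = (-283166 - 22248169275/107186)*(-176365) = -52599600151/107186*(-176365) = 9276728480631115/107186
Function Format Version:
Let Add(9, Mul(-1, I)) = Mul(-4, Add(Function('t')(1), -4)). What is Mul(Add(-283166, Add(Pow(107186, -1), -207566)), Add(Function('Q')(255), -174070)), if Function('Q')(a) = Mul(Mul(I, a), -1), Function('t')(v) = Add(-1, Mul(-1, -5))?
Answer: Rational(9276728480631115, 107186) ≈ 8.6548e+10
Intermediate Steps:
Function('t')(v) = 4 (Function('t')(v) = Add(-1, 5) = 4)
I = 9 (I = Add(9, Mul(-1, Mul(-4, Add(4, -4)))) = Add(9, Mul(-1, Mul(-4, 0))) = Add(9, Mul(-1, 0)) = Add(9, 0) = 9)
Function('Q')(a) = Mul(-9, a) (Function('Q')(a) = Mul(Mul(9, a), -1) = Mul(-9, a))
Mul(Add(-283166, Add(Pow(107186, -1), -207566)), Add(Function('Q')(255), -174070)) = Mul(Add(-283166, Add(Pow(107186, -1), -207566)), Add(Mul(-9, 255), -174070)) = Mul(Add(-283166, Add(Rational(1, 107186), -207566)), Add(-2295, -174070)) = Mul(Add(-283166, Rational(-22248169275, 107186)), -176365) = Mul(Rational(-52599600151, 107186), -176365) = Rational(9276728480631115, 107186)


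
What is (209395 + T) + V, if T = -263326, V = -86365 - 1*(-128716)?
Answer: -11580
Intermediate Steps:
V = 42351 (V = -86365 + 128716 = 42351)
(209395 + T) + V = (209395 - 263326) + 42351 = -53931 + 42351 = -11580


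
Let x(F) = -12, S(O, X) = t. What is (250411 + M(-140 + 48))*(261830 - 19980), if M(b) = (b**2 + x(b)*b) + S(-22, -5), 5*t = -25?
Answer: 62874711900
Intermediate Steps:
t = -5 (t = (1/5)*(-25) = -5)
S(O, X) = -5
M(b) = -5 + b**2 - 12*b (M(b) = (b**2 - 12*b) - 5 = -5 + b**2 - 12*b)
(250411 + M(-140 + 48))*(261830 - 19980) = (250411 + (-5 + (-140 + 48)**2 - 12*(-140 + 48)))*(261830 - 19980) = (250411 + (-5 + (-92)**2 - 12*(-92)))*241850 = (250411 + (-5 + 8464 + 1104))*241850 = (250411 + 9563)*241850 = 259974*241850 = 62874711900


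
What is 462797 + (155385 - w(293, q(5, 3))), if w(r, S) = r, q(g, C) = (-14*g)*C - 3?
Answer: 617889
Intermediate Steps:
q(g, C) = -3 - 14*C*g (q(g, C) = -14*C*g - 3 = -3 - 14*C*g)
462797 + (155385 - w(293, q(5, 3))) = 462797 + (155385 - 1*293) = 462797 + (155385 - 293) = 462797 + 155092 = 617889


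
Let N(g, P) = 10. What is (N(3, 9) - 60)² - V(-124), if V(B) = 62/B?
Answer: 5001/2 ≈ 2500.5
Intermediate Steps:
(N(3, 9) - 60)² - V(-124) = (10 - 60)² - 62/(-124) = (-50)² - 62*(-1)/124 = 2500 - 1*(-½) = 2500 + ½ = 5001/2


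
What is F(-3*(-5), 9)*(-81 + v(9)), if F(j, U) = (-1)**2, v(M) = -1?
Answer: -82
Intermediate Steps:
F(j, U) = 1
F(-3*(-5), 9)*(-81 + v(9)) = 1*(-81 - 1) = 1*(-82) = -82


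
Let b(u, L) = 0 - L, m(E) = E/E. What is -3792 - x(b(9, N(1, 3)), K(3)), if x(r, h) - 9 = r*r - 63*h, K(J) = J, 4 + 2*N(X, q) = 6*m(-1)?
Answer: -3613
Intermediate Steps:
m(E) = 1
N(X, q) = 1 (N(X, q) = -2 + (6*1)/2 = -2 + (½)*6 = -2 + 3 = 1)
b(u, L) = -L
x(r, h) = 9 + r² - 63*h (x(r, h) = 9 + (r*r - 63*h) = 9 + (r² - 63*h) = 9 + r² - 63*h)
-3792 - x(b(9, N(1, 3)), K(3)) = -3792 - (9 + (-1*1)² - 63*3) = -3792 - (9 + (-1)² - 189) = -3792 - (9 + 1 - 189) = -3792 - 1*(-179) = -3792 + 179 = -3613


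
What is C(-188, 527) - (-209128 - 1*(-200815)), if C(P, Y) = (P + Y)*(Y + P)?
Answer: 123234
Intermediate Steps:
C(P, Y) = (P + Y)² (C(P, Y) = (P + Y)*(P + Y) = (P + Y)²)
C(-188, 527) - (-209128 - 1*(-200815)) = (-188 + 527)² - (-209128 - 1*(-200815)) = 339² - (-209128 + 200815) = 114921 - 1*(-8313) = 114921 + 8313 = 123234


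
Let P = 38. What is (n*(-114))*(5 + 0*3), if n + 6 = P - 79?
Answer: 26790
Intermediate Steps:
n = -47 (n = -6 + (38 - 79) = -6 - 41 = -47)
(n*(-114))*(5 + 0*3) = (-47*(-114))*(5 + 0*3) = 5358*(5 + 0) = 5358*5 = 26790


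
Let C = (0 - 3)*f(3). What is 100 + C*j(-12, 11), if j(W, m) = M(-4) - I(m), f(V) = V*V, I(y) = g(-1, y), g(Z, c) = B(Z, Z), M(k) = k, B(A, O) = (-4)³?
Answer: -1520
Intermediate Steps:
B(A, O) = -64
g(Z, c) = -64
I(y) = -64
f(V) = V²
C = -27 (C = (0 - 3)*3² = -3*9 = -27)
j(W, m) = 60 (j(W, m) = -4 - 1*(-64) = -4 + 64 = 60)
100 + C*j(-12, 11) = 100 - 27*60 = 100 - 1620 = -1520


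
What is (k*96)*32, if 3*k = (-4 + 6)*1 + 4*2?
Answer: 10240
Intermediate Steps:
k = 10/3 (k = ((-4 + 6)*1 + 4*2)/3 = (2*1 + 8)/3 = (2 + 8)/3 = (1/3)*10 = 10/3 ≈ 3.3333)
(k*96)*32 = ((10/3)*96)*32 = 320*32 = 10240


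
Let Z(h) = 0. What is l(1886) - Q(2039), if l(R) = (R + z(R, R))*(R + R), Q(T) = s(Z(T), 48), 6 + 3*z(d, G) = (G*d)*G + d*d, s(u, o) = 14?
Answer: 8439293132082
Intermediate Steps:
z(d, G) = -2 + d**2/3 + d*G**2/3 (z(d, G) = -2 + ((G*d)*G + d*d)/3 = -2 + (d*G**2 + d**2)/3 = -2 + (d**2 + d*G**2)/3 = -2 + (d**2/3 + d*G**2/3) = -2 + d**2/3 + d*G**2/3)
Q(T) = 14
l(R) = 2*R*(-2 + R + R**2/3 + R**3/3) (l(R) = (R + (-2 + R**2/3 + R*R**2/3))*(R + R) = (R + (-2 + R**2/3 + R**3/3))*(2*R) = (-2 + R + R**2/3 + R**3/3)*(2*R) = 2*R*(-2 + R + R**2/3 + R**3/3))
l(1886) - Q(2039) = (2/3)*1886*(-6 + 1886**2 + 1886**3 + 3*1886) - 1*14 = (2/3)*1886*(-6 + 3556996 + 6708494456 + 5658) - 14 = (2/3)*1886*6712057104 - 14 = 8439293132096 - 14 = 8439293132082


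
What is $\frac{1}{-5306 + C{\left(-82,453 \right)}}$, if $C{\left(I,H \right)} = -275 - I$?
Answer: $- \frac{1}{5499} \approx -0.00018185$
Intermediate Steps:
$\frac{1}{-5306 + C{\left(-82,453 \right)}} = \frac{1}{-5306 - 193} = \frac{1}{-5499} = - \frac{1}{5499}$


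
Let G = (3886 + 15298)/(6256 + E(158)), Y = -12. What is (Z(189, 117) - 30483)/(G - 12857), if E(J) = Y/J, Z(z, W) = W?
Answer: 2501237298/1058774215 ≈ 2.3624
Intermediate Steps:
E(J) = -12/J
G = 757768/247109 (G = (3886 + 15298)/(6256 - 12/158) = 19184/(6256 - 12*1/158) = 19184/(6256 - 6/79) = 19184/(494218/79) = 19184*(79/494218) = 757768/247109 ≈ 3.0665)
(Z(189, 117) - 30483)/(G - 12857) = (117 - 30483)/(757768/247109 - 12857) = -30366/(-3176322645/247109) = -30366*(-247109/3176322645) = 2501237298/1058774215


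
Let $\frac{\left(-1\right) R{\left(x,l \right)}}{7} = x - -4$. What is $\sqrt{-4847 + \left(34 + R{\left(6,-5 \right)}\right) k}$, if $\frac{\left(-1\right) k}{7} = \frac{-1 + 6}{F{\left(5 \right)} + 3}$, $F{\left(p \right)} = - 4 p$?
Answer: $\frac{i \sqrt{1422203}}{17} \approx 70.151 i$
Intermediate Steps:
$R{\left(x,l \right)} = -28 - 7 x$ ($R{\left(x,l \right)} = - 7 \left(x - -4\right) = - 7 \left(x + 4\right) = - 7 \left(4 + x\right) = -28 - 7 x$)
$k = \frac{35}{17}$ ($k = - 7 \frac{-1 + 6}{\left(-4\right) 5 + 3} = - 7 \frac{5}{-20 + 3} = - 7 \frac{5}{-17} = - 7 \cdot 5 \left(- \frac{1}{17}\right) = \left(-7\right) \left(- \frac{5}{17}\right) = \frac{35}{17} \approx 2.0588$)
$\sqrt{-4847 + \left(34 + R{\left(6,-5 \right)}\right) k} = \sqrt{-4847 + \left(34 - 70\right) \frac{35}{17}} = \sqrt{-4847 - \frac{1260}{17}} = \sqrt{- \frac{83659}{17}} = \frac{i \sqrt{1422203}}{17}$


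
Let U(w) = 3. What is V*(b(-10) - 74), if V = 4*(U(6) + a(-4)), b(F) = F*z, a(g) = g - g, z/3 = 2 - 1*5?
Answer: 192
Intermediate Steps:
z = -9 (z = 3*(2 - 1*5) = 3*(2 - 5) = 3*(-3) = -9)
a(g) = 0
b(F) = -9*F (b(F) = F*(-9) = -9*F)
V = 12 (V = 4*(3 + 0) = 4*3 = 12)
V*(b(-10) - 74) = 12*(-9*(-10) - 74) = 12*(90 - 74) = 12*16 = 192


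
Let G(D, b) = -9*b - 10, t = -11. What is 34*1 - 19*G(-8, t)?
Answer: -1657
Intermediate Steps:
G(D, b) = -10 - 9*b
34*1 - 19*G(-8, t) = 34*1 - 19*(-10 - 9*(-11)) = 34 - 19*(-10 + 99) = 34 - 19*89 = 34 - 1691 = -1657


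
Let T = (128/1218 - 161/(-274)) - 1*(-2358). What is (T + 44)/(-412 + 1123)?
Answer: 400927717/118641726 ≈ 3.3793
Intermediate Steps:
T = 393585613/166866 (T = (128*(1/1218) - 161*(-1/274)) + 2358 = (64/609 + 161/274) + 2358 = 115585/166866 + 2358 = 393585613/166866 ≈ 2358.7)
(T + 44)/(-412 + 1123) = (393585613/166866 + 44)/(-412 + 1123) = (400927717/166866)/711 = (400927717/166866)*(1/711) = 400927717/118641726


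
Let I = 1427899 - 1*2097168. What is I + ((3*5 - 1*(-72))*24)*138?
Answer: -381125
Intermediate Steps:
I = -669269 (I = 1427899 - 2097168 = -669269)
I + ((3*5 - 1*(-72))*24)*138 = -669269 + ((3*5 - 1*(-72))*24)*138 = -669269 + ((15 + 72)*24)*138 = -669269 + (87*24)*138 = -669269 + 2088*138 = -669269 + 288144 = -381125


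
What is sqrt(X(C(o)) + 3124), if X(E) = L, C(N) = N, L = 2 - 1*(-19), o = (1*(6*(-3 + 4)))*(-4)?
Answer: sqrt(3145) ≈ 56.080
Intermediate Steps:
o = -24 (o = (1*(6*1))*(-4) = (1*6)*(-4) = 6*(-4) = -24)
L = 21 (L = 2 + 19 = 21)
X(E) = 21
sqrt(X(C(o)) + 3124) = sqrt(21 + 3124) = sqrt(3145)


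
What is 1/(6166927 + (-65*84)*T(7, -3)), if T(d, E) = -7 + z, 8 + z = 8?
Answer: 1/6205147 ≈ 1.6116e-7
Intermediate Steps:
z = 0 (z = -8 + 8 = 0)
T(d, E) = -7 (T(d, E) = -7 + 0 = -7)
1/(6166927 + (-65*84)*T(7, -3)) = 1/(6166927 - 65*84*(-7)) = 1/(6166927 - 5460*(-7)) = 1/(6166927 + 38220) = 1/6205147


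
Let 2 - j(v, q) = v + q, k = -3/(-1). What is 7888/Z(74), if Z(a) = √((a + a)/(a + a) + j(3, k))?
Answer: -7888*I*√3/3 ≈ -4554.1*I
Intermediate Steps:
k = 3 (k = -3*(-1) = 3)
j(v, q) = 2 - q - v (j(v, q) = 2 - (v + q) = 2 - (q + v) = 2 + (-q - v) = 2 - q - v)
Z(a) = I*√3 (Z(a) = √((a + a)/(a + a) + (2 - 1*3 - 1*3)) = √((2*a)/((2*a)) + (2 - 3 - 3)) = √((2*a)*(1/(2*a)) - 4) = √(1 - 4) = √(-3) = I*√3)
7888/Z(74) = 7888/((I*√3)) = 7888*(-I*√3/3) = -7888*I*√3/3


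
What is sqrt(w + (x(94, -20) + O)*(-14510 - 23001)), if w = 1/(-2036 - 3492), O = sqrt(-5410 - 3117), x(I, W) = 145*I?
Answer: sqrt(-3905985037622662 - 286572636656*I*sqrt(8527))/2764 ≈ 76.594 - 22612.0*I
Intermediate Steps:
O = I*sqrt(8527) (O = sqrt(-8527) = I*sqrt(8527) ≈ 92.342*I)
w = -1/5528 (w = 1/(-5528) = -1/5528 ≈ -0.00018090)
sqrt(w + (x(94, -20) + O)*(-14510 - 23001)) = sqrt(-1/5528 + (145*94 + I*sqrt(8527))*(-14510 - 23001)) = sqrt(-1/5528 + (13630 + I*sqrt(8527))*(-37511)) = sqrt(-1/5528 + (-511274930 - 37511*I*sqrt(8527))) = sqrt(-2826327813041/5528 - 37511*I*sqrt(8527))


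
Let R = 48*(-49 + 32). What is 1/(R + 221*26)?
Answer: 1/4930 ≈ 0.00020284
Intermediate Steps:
R = -816 (R = 48*(-17) = -816)
1/(R + 221*26) = 1/(-816 + 221*26) = 1/(-816 + 5746) = 1/4930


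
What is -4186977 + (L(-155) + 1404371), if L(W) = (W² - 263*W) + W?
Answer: -2717971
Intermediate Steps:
L(W) = W² - 262*W
-4186977 + (L(-155) + 1404371) = -4186977 + (-155*(-262 - 155) + 1404371) = -4186977 + (-155*(-417) + 1404371) = -4186977 + (64635 + 1404371) = -4186977 + 1469006 = -2717971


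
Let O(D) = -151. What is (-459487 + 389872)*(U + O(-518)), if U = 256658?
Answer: -17856734805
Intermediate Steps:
(-459487 + 389872)*(U + O(-518)) = (-459487 + 389872)*(256658 - 151) = -69615*256507 = -17856734805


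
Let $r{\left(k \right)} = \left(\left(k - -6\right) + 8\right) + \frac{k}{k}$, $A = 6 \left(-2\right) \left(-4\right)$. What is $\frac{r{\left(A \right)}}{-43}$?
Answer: $- \frac{63}{43} \approx -1.4651$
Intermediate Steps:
$A = 48$ ($A = \left(-12\right) \left(-4\right) = 48$)
$r{\left(k \right)} = 15 + k$ ($r{\left(k \right)} = \left(\left(k + 6\right) + 8\right) + 1 = \left(\left(6 + k\right) + 8\right) + 1 = \left(14 + k\right) + 1 = 15 + k$)
$\frac{r{\left(A \right)}}{-43} = \frac{15 + 48}{-43} = \left(- \frac{1}{43}\right) 63 = - \frac{63}{43}$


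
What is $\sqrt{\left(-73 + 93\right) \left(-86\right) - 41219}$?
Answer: $3 i \sqrt{4771} \approx 207.22 i$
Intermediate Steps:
$\sqrt{\left(-73 + 93\right) \left(-86\right) - 41219} = \sqrt{20 \left(-86\right) - 41219} = \sqrt{-1720 - 41219} = \sqrt{-42939} = 3 i \sqrt{4771}$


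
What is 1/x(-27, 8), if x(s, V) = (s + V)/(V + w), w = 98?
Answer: -106/19 ≈ -5.5789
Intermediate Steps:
x(s, V) = (V + s)/(98 + V) (x(s, V) = (s + V)/(V + 98) = (V + s)/(98 + V))
1/x(-27, 8) = 1/((8 - 27)/(98 + 8)) = 1/(-19/106) = -106/19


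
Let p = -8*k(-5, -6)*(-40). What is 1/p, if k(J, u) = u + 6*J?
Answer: -1/11520 ≈ -8.6806e-5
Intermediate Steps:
p = -11520 (p = -8*(-6 + 6*(-5))*(-40) = -8*(-6 - 30)*(-40) = -8*(-36)*(-40) = 288*(-40) = -11520)
1/p = 1/(-11520) = -1/11520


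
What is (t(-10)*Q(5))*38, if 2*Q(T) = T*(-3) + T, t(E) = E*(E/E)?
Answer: 1900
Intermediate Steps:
t(E) = E (t(E) = E*1 = E)
Q(T) = -T (Q(T) = (T*(-3) + T)/2 = (-3*T + T)/2 = (-2*T)/2 = -T)
(t(-10)*Q(5))*38 = -(-10)*5*38 = -10*(-5)*38 = 50*38 = 1900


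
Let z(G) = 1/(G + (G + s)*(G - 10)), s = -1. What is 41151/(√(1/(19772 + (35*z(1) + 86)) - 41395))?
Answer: -41151*I*√16381303311462/823470734 ≈ -202.26*I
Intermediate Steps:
z(G) = 1/(G + (-1 + G)*(-10 + G)) (z(G) = 1/(G + (G - 1)*(G - 10)) = 1/(G + (-1 + G)*(-10 + G)))
41151/(√(1/(19772 + (35*z(1) + 86)) - 41395)) = 41151/(√(1/(19772 + (35/(10 + 1² - 10*1) + 86)) - 41395)) = 41151/(√(1/(19772 + (35/(10 + 1 - 10) + 86)) - 41395)) = 41151/(√(1/(19772 + (35/1 + 86)) - 41395)) = 41151/(√(1/(19772 + (35*1 + 86)) - 41395)) = 41151/(√(1/(19772 + (35 + 86)) - 41395)) = 41151/(√(1/(19772 + 121) - 41395)) = 41151/(√(1/19893 - 41395)) = 41151/(√(-823470734/19893)) = 41151/((I*√16381303311462/19893)) = 41151*(-I*√16381303311462/823470734) = -41151*I*√16381303311462/823470734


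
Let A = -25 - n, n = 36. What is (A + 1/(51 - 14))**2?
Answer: 5089536/1369 ≈ 3717.7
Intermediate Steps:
A = -61 (A = -25 - 1*36 = -25 - 36 = -61)
(A + 1/(51 - 14))**2 = (-61 + 1/(51 - 14))**2 = (-61 + 1/37)**2 = (-2256/37)**2 = 5089536/1369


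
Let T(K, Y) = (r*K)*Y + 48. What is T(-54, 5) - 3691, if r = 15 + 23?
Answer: -13903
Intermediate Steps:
r = 38
T(K, Y) = 48 + 38*K*Y (T(K, Y) = (38*K)*Y + 48 = 38*K*Y + 48 = 48 + 38*K*Y)
T(-54, 5) - 3691 = (48 + 38*(-54)*5) - 3691 = (48 - 10260) - 3691 = -10212 - 3691 = -13903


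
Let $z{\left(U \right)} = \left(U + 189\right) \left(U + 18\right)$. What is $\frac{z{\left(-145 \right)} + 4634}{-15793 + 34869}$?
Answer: $- \frac{477}{9538} \approx -0.050011$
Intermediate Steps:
$z{\left(U \right)} = \left(18 + U\right) \left(189 + U\right)$ ($z{\left(U \right)} = \left(189 + U\right) \left(18 + U\right) = \left(18 + U\right) \left(189 + U\right)$)
$\frac{z{\left(-145 \right)} + 4634}{-15793 + 34869} = \frac{\left(3402 + \left(-145\right)^{2} + 207 \left(-145\right)\right) + 4634}{-15793 + 34869} = \frac{\left(3402 + 21025 - 30015\right) + 4634}{19076} = \left(-5588 + 4634\right) \frac{1}{19076} = \left(-954\right) \frac{1}{19076} = - \frac{477}{9538}$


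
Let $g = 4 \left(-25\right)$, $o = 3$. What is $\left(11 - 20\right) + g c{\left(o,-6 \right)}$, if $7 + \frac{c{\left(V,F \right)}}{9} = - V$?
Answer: $8991$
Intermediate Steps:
$c{\left(V,F \right)} = -63 - 9 V$ ($c{\left(V,F \right)} = -63 + 9 \left(- V\right) = -63 - 9 V$)
$g = -100$
$\left(11 - 20\right) + g c{\left(o,-6 \right)} = \left(11 - 20\right) - 100 \left(-63 - 27\right) = -9 - -9000 = -9 + 9000 = 8991$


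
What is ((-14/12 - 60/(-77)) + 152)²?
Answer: 4906302025/213444 ≈ 22986.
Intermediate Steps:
((-14/12 - 60/(-77)) + 152)² = ((-14*1/12 - 60*(-1/77)) + 152)² = ((-7/6 + 60/77) + 152)² = (-179/462 + 152)² = (70045/462)² = 4906302025/213444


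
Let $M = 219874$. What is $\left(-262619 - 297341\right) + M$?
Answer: $-340086$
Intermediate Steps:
$\left(-262619 - 297341\right) + M = \left(-262619 - 297341\right) + 219874 = -559960 + 219874 = -340086$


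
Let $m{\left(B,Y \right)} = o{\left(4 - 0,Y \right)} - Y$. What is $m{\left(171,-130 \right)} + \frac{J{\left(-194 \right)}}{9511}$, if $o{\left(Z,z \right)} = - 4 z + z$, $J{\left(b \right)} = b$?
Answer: $\frac{4945526}{9511} \approx 519.98$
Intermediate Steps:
$o{\left(Z,z \right)} = - 3 z$
$m{\left(B,Y \right)} = - 4 Y$ ($m{\left(B,Y \right)} = - 3 Y - Y = - 4 Y$)
$m{\left(171,-130 \right)} + \frac{J{\left(-194 \right)}}{9511} = \left(-4\right) \left(-130\right) - \frac{194}{9511} = 520 - \frac{194}{9511} = \frac{4945526}{9511}$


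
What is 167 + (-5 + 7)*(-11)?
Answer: 145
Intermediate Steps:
167 + (-5 + 7)*(-11) = 167 + 2*(-11) = 167 - 22 = 145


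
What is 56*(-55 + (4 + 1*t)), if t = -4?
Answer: -3080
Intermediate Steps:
56*(-55 + (4 + 1*t)) = 56*(-55 + (4 + 1*(-4))) = 56*(-55 + (4 - 4)) = 56*(-55 + 0) = 56*(-55) = -3080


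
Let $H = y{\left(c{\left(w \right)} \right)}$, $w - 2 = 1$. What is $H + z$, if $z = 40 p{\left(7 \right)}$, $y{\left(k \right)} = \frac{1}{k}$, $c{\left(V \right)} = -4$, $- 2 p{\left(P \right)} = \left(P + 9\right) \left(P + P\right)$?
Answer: $- \frac{17921}{4} \approx -4480.3$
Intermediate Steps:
$w = 3$ ($w = 2 + 1 = 3$)
$p{\left(P \right)} = - P \left(9 + P\right)$ ($p{\left(P \right)} = - \frac{\left(P + 9\right) \left(P + P\right)}{2} = - \frac{\left(9 + P\right) 2 P}{2} = - \frac{2 P \left(9 + P\right)}{2} = - P \left(9 + P\right)$)
$z = -4480$ ($z = 40 \left(\left(-1\right) 7 \left(9 + 7\right)\right) = 40 \left(\left(-1\right) 7 \cdot 16\right) = 40 \left(-112\right) = -4480$)
$H = - \frac{1}{4}$ ($H = \frac{1}{-4} = - \frac{1}{4} \approx -0.25$)
$H + z = - \frac{1}{4} - 4480 = - \frac{17921}{4}$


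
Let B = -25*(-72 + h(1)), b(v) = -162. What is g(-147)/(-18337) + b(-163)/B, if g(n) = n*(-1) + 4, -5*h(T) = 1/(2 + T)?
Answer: -9727937/99111485 ≈ -0.098151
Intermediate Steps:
h(T) = -1/(5*(2 + T))
B = 5405/3 (B = -25*(-72 - 1/(10 + 5*1)) = -25*(-72 - 1/(10 + 5)) = -25*(-72 - 1/15) = -25*(-1081/15) = 5405/3 ≈ 1801.7)
g(n) = 4 - n (g(n) = -n + 4 = 4 - n)
g(-147)/(-18337) + b(-163)/B = (4 - 1*(-147))/(-18337) - 162/5405/3 = (4 + 147)*(-1/18337) - 162*3/5405 = 151*(-1/18337) - 486/5405 = -151/18337 - 486/5405 = -9727937/99111485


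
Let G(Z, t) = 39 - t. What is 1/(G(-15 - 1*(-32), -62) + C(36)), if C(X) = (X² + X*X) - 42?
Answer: 1/2651 ≈ 0.00037722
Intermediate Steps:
C(X) = -42 + 2*X² (C(X) = (X² + X²) - 42 = 2*X² - 42 = -42 + 2*X²)
1/(G(-15 - 1*(-32), -62) + C(36)) = 1/((39 - 1*(-62)) + (-42 + 2*36²)) = 1/((39 + 62) + (-42 + 2*1296)) = 1/(101 + (-42 + 2592)) = 1/(101 + 2550) = 1/2651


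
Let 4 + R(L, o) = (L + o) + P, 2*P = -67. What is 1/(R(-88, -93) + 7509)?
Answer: 2/14581 ≈ 0.00013716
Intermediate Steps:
P = -67/2 (P = (½)*(-67) = -67/2 ≈ -33.500)
R(L, o) = -75/2 + L + o (R(L, o) = -4 + ((L + o) - 67/2) = -4 + (-67/2 + L + o) = -75/2 + L + o)
1/(R(-88, -93) + 7509) = 1/((-75/2 - 88 - 93) + 7509) = 1/(-437/2 + 7509) = 1/(14581/2) = 2/14581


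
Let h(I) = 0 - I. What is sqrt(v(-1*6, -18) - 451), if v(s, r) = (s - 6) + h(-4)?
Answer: 3*I*sqrt(51) ≈ 21.424*I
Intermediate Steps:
h(I) = -I
v(s, r) = -2 + s (v(s, r) = (s - 6) - 1*(-4) = (-6 + s) + 4 = -2 + s)
sqrt(v(-1*6, -18) - 451) = sqrt((-2 - 1*6) - 451) = sqrt((-2 - 6) - 451) = sqrt(-8 - 451) = sqrt(-459) = 3*I*sqrt(51)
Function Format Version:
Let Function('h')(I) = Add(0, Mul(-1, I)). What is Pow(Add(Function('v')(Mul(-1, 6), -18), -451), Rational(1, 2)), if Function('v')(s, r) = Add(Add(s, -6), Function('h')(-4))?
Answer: Mul(3, I, Pow(51, Rational(1, 2))) ≈ Mul(21.424, I)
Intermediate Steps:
Function('h')(I) = Mul(-1, I)
Function('v')(s, r) = Add(-2, s) (Function('v')(s, r) = Add(Add(s, -6), Mul(-1, -4)) = Add(Add(-6, s), 4) = Add(-2, s))
Pow(Add(Function('v')(Mul(-1, 6), -18), -451), Rational(1, 2)) = Pow(Add(Add(-2, Mul(-1, 6)), -451), Rational(1, 2)) = Pow(Add(Add(-2, -6), -451), Rational(1, 2)) = Pow(Add(-8, -451), Rational(1, 2)) = Pow(-459, Rational(1, 2)) = Mul(3, I, Pow(51, Rational(1, 2)))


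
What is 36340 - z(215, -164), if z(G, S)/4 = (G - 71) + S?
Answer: 36420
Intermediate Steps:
z(G, S) = -284 + 4*G + 4*S (z(G, S) = 4*((G - 71) + S) = 4*((-71 + G) + S) = 4*(-71 + G + S) = -284 + 4*G + 4*S)
36340 - z(215, -164) = 36340 - (-284 + 4*215 + 4*(-164)) = 36340 - (-284 + 860 - 656) = 36340 - 1*(-80) = 36340 + 80 = 36420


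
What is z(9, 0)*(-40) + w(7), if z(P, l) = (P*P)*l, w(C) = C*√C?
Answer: 7*√7 ≈ 18.520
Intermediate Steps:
w(C) = C^(3/2)
z(P, l) = l*P² (z(P, l) = P²*l = l*P²)
z(9, 0)*(-40) + w(7) = (0*9²)*(-40) + 7^(3/2) = (0*81)*(-40) + 7*√7 = 0*(-40) + 7*√7 = 0 + 7*√7 = 7*√7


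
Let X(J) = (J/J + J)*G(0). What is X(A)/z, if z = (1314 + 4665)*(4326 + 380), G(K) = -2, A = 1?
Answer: -2/14068587 ≈ -1.4216e-7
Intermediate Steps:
z = 28137174 (z = 5979*4706 = 28137174)
X(J) = -2 - 2*J (X(J) = (J/J + J)*(-2) = (1 + J)*(-2) = -2 - 2*J)
X(A)/z = (-2 - 2*1)/28137174 = (-2 - 2)*(1/28137174) = -4*1/28137174 = -2/14068587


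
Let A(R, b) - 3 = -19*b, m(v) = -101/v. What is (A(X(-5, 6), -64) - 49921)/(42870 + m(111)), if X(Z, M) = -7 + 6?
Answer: -5405922/4758469 ≈ -1.1361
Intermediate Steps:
X(Z, M) = -1
A(R, b) = 3 - 19*b
(A(X(-5, 6), -64) - 49921)/(42870 + m(111)) = ((3 - 19*(-64)) - 49921)/(42870 - 101/111) = ((3 + 1216) - 49921)/(42870 - 101*1/111) = (1219 - 49921)/(42870 - 101/111) = -48702/4758469/111 = -48702*111/4758469 = -5405922/4758469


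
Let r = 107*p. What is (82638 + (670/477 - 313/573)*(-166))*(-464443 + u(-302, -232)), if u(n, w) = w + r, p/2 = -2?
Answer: -3495676273732504/91107 ≈ -3.8369e+10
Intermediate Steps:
p = -4 (p = 2*(-2) = -4)
r = -428 (r = 107*(-4) = -428)
u(n, w) = -428 + w (u(n, w) = w - 428 = -428 + w)
(82638 + (670/477 - 313/573)*(-166))*(-464443 + u(-302, -232)) = (82638 + (670/477 - 313/573)*(-166))*(-464443 + (-428 - 232)) = (82638 + (670*(1/477) - 313*1/573)*(-166))*(-464443 - 660) = (82638 + (670/477 - 313/573)*(-166))*(-465103) = (82638 + (78203/91107)*(-166))*(-465103) = (82638 - 12981698/91107)*(-465103) = (7515918568/91107)*(-465103) = -3495676273732504/91107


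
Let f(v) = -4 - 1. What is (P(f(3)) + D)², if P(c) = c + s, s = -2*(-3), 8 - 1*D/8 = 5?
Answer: 625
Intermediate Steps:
D = 24 (D = 64 - 8*5 = 64 - 40 = 24)
s = 6
f(v) = -5
P(c) = 6 + c (P(c) = c + 6 = 6 + c)
(P(f(3)) + D)² = ((6 - 5) + 24)² = (1 + 24)² = 25² = 625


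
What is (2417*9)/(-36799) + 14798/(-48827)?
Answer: -1606685333/1796784773 ≈ -0.89420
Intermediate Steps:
(2417*9)/(-36799) + 14798/(-48827) = 21753*(-1/36799) + 14798*(-1/48827) = -21753/36799 - 14798/48827 = -1606685333/1796784773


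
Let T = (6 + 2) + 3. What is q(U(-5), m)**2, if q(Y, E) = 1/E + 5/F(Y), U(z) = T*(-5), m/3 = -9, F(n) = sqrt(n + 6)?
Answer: -18176/35721 + 10*I/189 ≈ -0.50883 + 0.05291*I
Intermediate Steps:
F(n) = sqrt(6 + n)
T = 11 (T = 8 + 3 = 11)
m = -27 (m = 3*(-9) = -27)
U(z) = -55 (U(z) = 11*(-5) = -55)
q(Y, E) = 1/E + 5/sqrt(6 + Y) (q(Y, E) = 1/E + 5/(sqrt(6 + Y)) = 1/E + 5/sqrt(6 + Y))
q(U(-5), m)**2 = (1/(-27) + 5/sqrt(6 - 55))**2 = (-1/27 + 5/sqrt(-49))**2 = (-1/27 + 5*(-I/7))**2 = (-1/27 - 5*I/7)**2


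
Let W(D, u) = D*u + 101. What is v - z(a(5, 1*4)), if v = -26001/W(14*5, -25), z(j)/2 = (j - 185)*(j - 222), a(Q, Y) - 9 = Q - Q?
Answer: -123609423/1649 ≈ -74960.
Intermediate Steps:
a(Q, Y) = 9 (a(Q, Y) = 9 + (Q - Q) = 9 + 0 = 9)
W(D, u) = 101 + D*u
z(j) = 2*(-222 + j)*(-185 + j) (z(j) = 2*((j - 185)*(j - 222)) = 2*((-185 + j)*(-222 + j)) = 2*((-222 + j)*(-185 + j)) = 2*(-222 + j)*(-185 + j))
v = 26001/1649 (v = -26001/(101 + (14*5)*(-25)) = -26001/(101 + 70*(-25)) = -26001/(101 - 1750) = -26001/(-1649) = -26001*(-1/1649) = 26001/1649 ≈ 15.768)
v - z(a(5, 1*4)) = 26001/1649 - (82140 - 814*9 + 2*9²) = 26001/1649 - (82140 - 7326 + 2*81) = 26001/1649 - (82140 - 7326 + 162) = 26001/1649 - 1*74976 = 26001/1649 - 74976 = -123609423/1649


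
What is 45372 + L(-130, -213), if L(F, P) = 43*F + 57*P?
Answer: 27641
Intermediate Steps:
45372 + L(-130, -213) = 45372 + (43*(-130) + 57*(-213)) = 45372 + (-5590 - 12141) = 45372 - 17731 = 27641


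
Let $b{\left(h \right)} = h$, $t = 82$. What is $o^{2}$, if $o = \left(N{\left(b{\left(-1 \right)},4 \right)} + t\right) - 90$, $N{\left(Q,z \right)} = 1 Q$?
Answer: $81$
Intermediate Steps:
$N{\left(Q,z \right)} = Q$
$o = -9$ ($o = \left(-1 + 82\right) - 90 = 81 - 90 = -9$)
$o^{2} = \left(-9\right)^{2} = 81$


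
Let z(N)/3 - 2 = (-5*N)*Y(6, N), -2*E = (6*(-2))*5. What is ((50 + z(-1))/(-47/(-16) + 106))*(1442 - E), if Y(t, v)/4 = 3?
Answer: 5331712/1743 ≈ 3058.9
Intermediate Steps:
Y(t, v) = 12 (Y(t, v) = 4*3 = 12)
E = 30 (E = -6*(-2)*5/2 = -(-6)*5 = -1/2*(-60) = 30)
z(N) = 6 - 180*N (z(N) = 6 + 3*(-5*N*12) = 6 + 3*(-60*N) = 6 - 180*N)
((50 + z(-1))/(-47/(-16) + 106))*(1442 - E) = ((50 + (6 - 180*(-1)))/(-47/(-16) + 106))*(1442 - 1*30) = ((50 + (6 + 180))/(-47*(-1/16) + 106))*(1442 - 30) = ((50 + 186)/(47/16 + 106))*1412 = (236/(1743/16))*1412 = (236*(16/1743))*1412 = (3776/1743)*1412 = 5331712/1743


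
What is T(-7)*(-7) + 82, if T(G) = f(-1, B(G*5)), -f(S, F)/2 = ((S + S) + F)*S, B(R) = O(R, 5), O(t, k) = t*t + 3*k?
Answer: -17250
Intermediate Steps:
O(t, k) = t**2 + 3*k
B(R) = 15 + R**2 (B(R) = R**2 + 3*5 = R**2 + 15 = 15 + R**2)
f(S, F) = -2*S*(F + 2*S) (f(S, F) = -2*((S + S) + F)*S = -2*(2*S + F)*S = -2*(F + 2*S)*S = -2*S*(F + 2*S))
T(G) = 26 + 50*G**2 (T(G) = -2*(-1)*((15 + (G*5)**2) + 2*(-1)) = -2*(-1)*((15 + (5*G)**2) - 2) = -2*(-1)*((15 + 25*G**2) - 2) = -2*(-1)*(13 + 25*G**2) = 26 + 50*G**2)
T(-7)*(-7) + 82 = (26 + 50*(-7)**2)*(-7) + 82 = (26 + 50*49)*(-7) + 82 = (26 + 2450)*(-7) + 82 = 2476*(-7) + 82 = -17332 + 82 = -17250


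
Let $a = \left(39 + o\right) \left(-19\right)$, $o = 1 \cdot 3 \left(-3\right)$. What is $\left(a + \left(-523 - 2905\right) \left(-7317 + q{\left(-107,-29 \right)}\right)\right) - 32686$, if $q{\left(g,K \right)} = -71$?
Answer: $25292808$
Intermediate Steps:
$o = -9$ ($o = 3 \left(-3\right) = -9$)
$a = -570$ ($a = \left(39 - 9\right) \left(-19\right) = 30 \left(-19\right) = -570$)
$\left(a + \left(-523 - 2905\right) \left(-7317 + q{\left(-107,-29 \right)}\right)\right) - 32686 = \left(-570 + \left(-523 - 2905\right) \left(-7317 - 71\right)\right) - 32686 = \left(-570 - -25326064\right) - 32686 = \left(-570 + 25326064\right) - 32686 = 25325494 - 32686 = 25292808$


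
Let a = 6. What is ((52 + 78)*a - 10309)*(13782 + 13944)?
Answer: -264201054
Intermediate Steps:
((52 + 78)*a - 10309)*(13782 + 13944) = ((52 + 78)*6 - 10309)*(13782 + 13944) = (130*6 - 10309)*27726 = (780 - 10309)*27726 = -9529*27726 = -264201054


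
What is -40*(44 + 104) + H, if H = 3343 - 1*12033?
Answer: -14610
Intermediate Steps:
H = -8690 (H = 3343 - 12033 = -8690)
-40*(44 + 104) + H = -40*(44 + 104) - 8690 = -40*148 - 8690 = -5920 - 8690 = -14610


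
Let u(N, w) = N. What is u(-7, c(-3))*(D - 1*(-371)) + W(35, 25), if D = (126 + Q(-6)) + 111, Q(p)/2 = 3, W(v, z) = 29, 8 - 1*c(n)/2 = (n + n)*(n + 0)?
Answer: -4269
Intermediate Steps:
c(n) = 16 - 4*n**2 (c(n) = 16 - 2*(n + n)*(n + 0) = 16 - 2*2*n*n = 16 - 4*n**2)
Q(p) = 6 (Q(p) = 2*3 = 6)
D = 243 (D = (126 + 6) + 111 = 132 + 111 = 243)
u(-7, c(-3))*(D - 1*(-371)) + W(35, 25) = -7*(243 - 1*(-371)) + 29 = -7*(243 + 371) + 29 = -7*614 + 29 = -4298 + 29 = -4269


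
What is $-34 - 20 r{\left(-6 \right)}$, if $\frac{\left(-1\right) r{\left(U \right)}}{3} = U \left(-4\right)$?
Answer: $1406$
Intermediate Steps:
$r{\left(U \right)} = 12 U$ ($r{\left(U \right)} = - 3 U \left(-4\right) = - 3 \left(- 4 U\right) = 12 U$)
$-34 - 20 r{\left(-6 \right)} = -34 - 20 \cdot 12 \left(-6\right) = -34 - -1440 = -34 + 1440 = 1406$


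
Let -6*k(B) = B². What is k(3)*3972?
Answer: -5958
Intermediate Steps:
k(B) = -B²/6
k(3)*3972 = -⅙*3²*3972 = -⅙*9*3972 = -3/2*3972 = -5958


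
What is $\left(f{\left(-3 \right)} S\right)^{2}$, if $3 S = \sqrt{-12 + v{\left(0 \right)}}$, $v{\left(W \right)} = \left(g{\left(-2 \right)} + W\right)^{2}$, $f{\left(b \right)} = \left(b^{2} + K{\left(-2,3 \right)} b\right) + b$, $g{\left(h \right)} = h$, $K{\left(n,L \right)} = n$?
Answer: $-128$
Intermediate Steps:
$f{\left(b \right)} = b^{2} - b$ ($f{\left(b \right)} = \left(b^{2} - 2 b\right) + b = b^{2} - b$)
$v{\left(W \right)} = \left(-2 + W\right)^{2}$
$S = \frac{2 i \sqrt{2}}{3}$ ($S = \frac{\sqrt{-12 + \left(-2 + 0\right)^{2}}}{3} = \frac{\sqrt{-12 + \left(-2\right)^{2}}}{3} = \frac{\sqrt{-12 + 4}}{3} = \frac{\sqrt{-8}}{3} = \frac{2 i \sqrt{2}}{3} \approx 0.94281 i$)
$\left(f{\left(-3 \right)} S\right)^{2} = \left(- 3 \left(-1 - 3\right) \frac{2 i \sqrt{2}}{3}\right)^{2} = \left(\left(-3\right) \left(-4\right) \frac{2 i \sqrt{2}}{3}\right)^{2} = \left(12 \frac{2 i \sqrt{2}}{3}\right)^{2} = \left(8 i \sqrt{2}\right)^{2} = -128$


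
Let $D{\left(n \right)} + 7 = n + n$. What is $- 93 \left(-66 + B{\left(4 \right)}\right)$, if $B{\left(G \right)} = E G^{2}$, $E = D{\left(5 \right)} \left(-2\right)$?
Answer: $15066$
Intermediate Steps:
$D{\left(n \right)} = -7 + 2 n$ ($D{\left(n \right)} = -7 + \left(n + n\right) = -7 + 2 n$)
$E = -6$ ($E = \left(-7 + 2 \cdot 5\right) \left(-2\right) = \left(-7 + 10\right) \left(-2\right) = 3 \left(-2\right) = -6$)
$B{\left(G \right)} = - 6 G^{2}$
$- 93 \left(-66 + B{\left(4 \right)}\right) = - 93 \left(-66 - 6 \cdot 4^{2}\right) = - 93 \left(-66 - 96\right) = \left(-93\right) \left(-162\right) = 15066$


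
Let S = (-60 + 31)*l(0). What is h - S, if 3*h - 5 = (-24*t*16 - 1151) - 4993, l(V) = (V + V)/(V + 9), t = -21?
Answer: 1925/3 ≈ 641.67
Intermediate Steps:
l(V) = 2*V/(9 + V) (l(V) = (2*V)/(9 + V) = 2*V/(9 + V))
S = 0 (S = (-60 + 31)*(2*0/(9 + 0)) = -58*0/9 = -29*0 = 0)
h = 1925/3 (h = 5/3 + ((-24*(-21)*16 - 1151) - 4993)/3 = 5/3 + ((504*16 - 1151) - 4993)/3 = 5/3 + ((8064 - 1151) - 4993)/3 = 5/3 + (6913 - 4993)/3 = 5/3 + (⅓)*1920 = 5/3 + 640 = 1925/3 ≈ 641.67)
h - S = 1925/3 - 1*0 = 1925/3 + 0 = 1925/3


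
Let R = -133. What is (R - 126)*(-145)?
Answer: 37555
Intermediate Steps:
(R - 126)*(-145) = (-133 - 126)*(-145) = -259*(-145) = 37555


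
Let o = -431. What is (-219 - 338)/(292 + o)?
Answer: 557/139 ≈ 4.0072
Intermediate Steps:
(-219 - 338)/(292 + o) = (-219 - 338)/(292 - 431) = -557/(-139) = -557*(-1/139) = 557/139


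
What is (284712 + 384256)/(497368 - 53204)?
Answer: 167242/111041 ≈ 1.5061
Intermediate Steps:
(284712 + 384256)/(497368 - 53204) = 668968/444164 = 668968*(1/444164) = 167242/111041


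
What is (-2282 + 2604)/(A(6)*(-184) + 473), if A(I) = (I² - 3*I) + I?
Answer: -322/3943 ≈ -0.081664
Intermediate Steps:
A(I) = I² - 2*I
(-2282 + 2604)/(A(6)*(-184) + 473) = (-2282 + 2604)/((6*(-2 + 6))*(-184) + 473) = 322/((6*4)*(-184) + 473) = 322/(24*(-184) + 473) = 322/(-4416 + 473) = 322/(-3943) = 322*(-1/3943) = -322/3943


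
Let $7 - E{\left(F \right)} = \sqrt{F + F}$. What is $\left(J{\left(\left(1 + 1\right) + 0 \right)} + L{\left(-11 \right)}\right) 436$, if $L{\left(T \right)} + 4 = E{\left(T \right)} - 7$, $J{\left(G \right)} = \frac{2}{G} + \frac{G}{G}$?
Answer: $-872 - 436 i \sqrt{22} \approx -872.0 - 2045.0 i$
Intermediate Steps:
$E{\left(F \right)} = 7 - \sqrt{2} \sqrt{F}$ ($E{\left(F \right)} = 7 - \sqrt{F + F} = 7 - \sqrt{2 F} = 7 - \sqrt{2} \sqrt{F}$)
$J{\left(G \right)} = 1 + \frac{2}{G}$ ($J{\left(G \right)} = \frac{2}{G} + 1 = 1 + \frac{2}{G}$)
$L{\left(T \right)} = -4 - \sqrt{2} \sqrt{T}$
$\left(J{\left(\left(1 + 1\right) + 0 \right)} + L{\left(-11 \right)}\right) 436 = \left(\frac{2 + \left(\left(1 + 1\right) + 0\right)}{\left(1 + 1\right) + 0} - \left(4 + \sqrt{2} \sqrt{-11}\right)\right) 436 = \left(\frac{2 + \left(2 + 0\right)}{2 + 0} - \left(4 + \sqrt{2} i \sqrt{11}\right)\right) 436 = \left(\frac{2 + 2}{2} - \left(4 + i \sqrt{22}\right)\right) 436 = \left(\frac{1}{2} \cdot 4 - \left(4 + i \sqrt{22}\right)\right) 436 = \left(2 - \left(4 + i \sqrt{22}\right)\right) 436 = \left(-2 - i \sqrt{22}\right) 436 = -872 - 436 i \sqrt{22}$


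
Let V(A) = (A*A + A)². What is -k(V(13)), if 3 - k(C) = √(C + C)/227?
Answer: -3 + 182*√2/227 ≈ -1.8661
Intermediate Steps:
V(A) = (A + A²)² (V(A) = (A² + A)² = (A + A²)²)
k(C) = 3 - √2*√C/227 (k(C) = 3 - √(C + C)/227 = 3 - √(2*C)/227 = 3 - √2*√C/227)
-k(V(13)) = -(3 - √2*√(13²*(1 + 13)²)/227) = -(3 - √2*√(169*14²)/227) = -(3 - √2*√(169*196)/227) = -(3 - √2*√33124/227) = -(3 - 1/227*√2*182) = -(3 - 182*√2/227) = -3 + 182*√2/227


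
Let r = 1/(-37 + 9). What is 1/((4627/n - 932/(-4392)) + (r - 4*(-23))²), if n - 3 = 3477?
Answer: 62410320/527927127463 ≈ 0.00011822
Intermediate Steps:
n = 3480 (n = 3 + 3477 = 3480)
r = -1/28 (r = 1/(-28) = -1/28 ≈ -0.035714)
1/((4627/n - 932/(-4392)) + (r - 4*(-23))²) = 1/((4627/3480 - 932/(-4392)) + (-1/28 - 4*(-23))²) = 1/((4627*(1/3480) - 932*(-1/4392)) + (-1/28 + 92)²) = 1/((4627/3480 + 233/1098) + (2575/28)²) = 1/(981881/636840 + 6630625/784) = 1/(527927127463/62410320) = 62410320/527927127463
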